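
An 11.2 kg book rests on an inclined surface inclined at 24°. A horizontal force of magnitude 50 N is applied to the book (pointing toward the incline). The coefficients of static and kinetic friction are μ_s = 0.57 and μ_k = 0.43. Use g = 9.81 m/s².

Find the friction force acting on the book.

f ≈ 0.988 N (down the incline)

Resolve perpendicular to the incline: N = m g cos θ + P sin θ = 11.2×9.81×cos 24° + 50×sin 24° = 120.7 N.
Parallel to the incline: P cos θ − m g sin θ = 45.68 − 44.69 = 0.9883 N; the friction needed to balance this is 0.9883 N acting down the slope.
The limit of static friction is μ_s N = 68.8 N.
Since 0.9883 N is within the 68.8 N limit, the book stays put and friction is exactly 0.988 N.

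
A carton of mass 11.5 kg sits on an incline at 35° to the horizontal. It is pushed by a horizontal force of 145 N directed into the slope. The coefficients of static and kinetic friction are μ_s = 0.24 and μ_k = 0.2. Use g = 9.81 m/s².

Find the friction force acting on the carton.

Normal direction: N = m g cos θ + P sin θ = 175.6 N.
Parallel to the incline: P cos θ − m g sin θ = 118.8 − 64.71 = 54.07 N; the friction needed to balance this is 54.07 N acting down the slope.
Maximum static friction: μ_s N = 0.24 × 175.6 = 42.14 N.
|f_req| = 54.07 > 42.14 N → the carton slides up the incline; f = μ_k N = 0.2 × 175.6 = 35.1 N.

f ≈ 35.1 N (down the incline)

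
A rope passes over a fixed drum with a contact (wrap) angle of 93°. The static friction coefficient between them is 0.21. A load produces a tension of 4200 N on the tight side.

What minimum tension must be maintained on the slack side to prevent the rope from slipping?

Capstan equation at impending slip: T_tight/T_slack = e^{μβ}.
β = 93° = 1.623 rad; e^{μβ} = e^{0.21×1.623} = 1.406.
T_slack = T_tight / e^{μβ} = 4200 / 1.406 = 2990 N.

T_min ≈ 2990 N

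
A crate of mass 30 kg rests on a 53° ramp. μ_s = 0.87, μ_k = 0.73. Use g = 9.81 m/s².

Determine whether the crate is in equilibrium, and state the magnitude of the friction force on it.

f ≈ 129 N

N = m g cos θ = 177 N.
Down-slope weight component: m g sin θ = 235 N.
μ_s N = 154 N.
235 > 154 N, so it slides; kinetic friction f = μ_k N = 0.73×177 = 129 N.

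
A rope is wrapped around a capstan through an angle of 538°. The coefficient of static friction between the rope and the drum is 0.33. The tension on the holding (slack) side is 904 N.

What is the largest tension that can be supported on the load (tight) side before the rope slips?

T_max ≈ 20000 N

At impending slip the capstan equation gives T₂/T₁ = e^{μβ} with β in radians.
β = 538° × π/180 = 9.39 rad.
e^{μβ} = e^{0.33×9.39} = 22.17.
T₂ = T₁ · e^{μβ} = 904 × 22.17 = 20000 N.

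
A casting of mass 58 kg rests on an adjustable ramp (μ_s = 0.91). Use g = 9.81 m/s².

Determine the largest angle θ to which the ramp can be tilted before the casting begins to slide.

θ_max ≈ 42.3°

At the slip threshold, m g sin θ = μ_s · m g cos θ, so tan θ = μ_s.
θ_max = arctan(0.91) = 42.3°.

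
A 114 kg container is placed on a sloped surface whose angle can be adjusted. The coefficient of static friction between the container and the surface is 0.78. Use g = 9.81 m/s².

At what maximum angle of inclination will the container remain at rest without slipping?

At the slip threshold, m g sin θ = μ_s · m g cos θ, so tan θ = μ_s.
θ_max = arctan(0.78) = 38°.

θ_max ≈ 38°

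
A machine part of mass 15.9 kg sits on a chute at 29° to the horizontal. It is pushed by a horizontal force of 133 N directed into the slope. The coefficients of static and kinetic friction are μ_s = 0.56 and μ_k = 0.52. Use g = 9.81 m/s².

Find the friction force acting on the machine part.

f ≈ 40.7 N (down the incline)

The horizontal push has a component P sin θ into the surface, so N = m g cos θ + P sin θ = 136.4 + 64.48 = 200.9 N.
Along the incline, the net driving force (taking up-slope positive) is P cos θ − m g sin θ = 116.3 − 75.62 = 40.7 N, so equilibrium requires friction f = -40.7 N (down-slope).
Maximum static friction: μ_s N = 0.56 × 200.9 = 112.5 N.
|f_req| = 40.7 ≤ 112.5 N → the machine part is in equilibrium; friction equals the required value.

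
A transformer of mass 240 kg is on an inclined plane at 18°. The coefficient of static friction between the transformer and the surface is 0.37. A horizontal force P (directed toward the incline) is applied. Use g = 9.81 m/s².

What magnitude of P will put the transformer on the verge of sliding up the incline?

P ≈ 1860 N

At impending motion up the slope, friction acts down-slope at its limit: f = μ_s N.
Perpendicular to the incline: N = m g cos θ + P sin θ.
Along the incline: P cos θ = m g sin θ + μ_s N = m g sin θ + μ_s (m g cos θ + P sin θ).
Solving, P (cos θ − μ_s sin θ) = m g (sin θ + μ_s cos θ), so P = 240×9.81×(sin 18° + 0.37 cos 18°)/(cos 18° − 0.37 sin 18°) = 2350×0.6609/0.8367 = 1860 N.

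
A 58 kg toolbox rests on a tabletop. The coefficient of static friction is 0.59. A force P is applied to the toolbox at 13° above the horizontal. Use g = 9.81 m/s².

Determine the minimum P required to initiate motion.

P ≈ 303 N

N = m g − P sin α (the pull lifts the toolbox).
At impending slip, P cos α = μ_s N = μ_s (m g − P sin α).
Solving: P (cos α + μ_s sin α) = μ_s m g → P = 0.59×569/(cos 13° + 0.59 sin 13°) = 336/1.107 = 303 N.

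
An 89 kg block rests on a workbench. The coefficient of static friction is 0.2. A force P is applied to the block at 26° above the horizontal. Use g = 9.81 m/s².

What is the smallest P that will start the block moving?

P ≈ 177 N

N = m g − P sin α (the pull lifts the block).
At impending slip, P cos α = μ_s N = μ_s (m g − P sin α).
Solving: P (cos α + μ_s sin α) = μ_s m g → P = 0.2×873/(cos 26° + 0.2 sin 26°) = 175/0.9865 = 177 N.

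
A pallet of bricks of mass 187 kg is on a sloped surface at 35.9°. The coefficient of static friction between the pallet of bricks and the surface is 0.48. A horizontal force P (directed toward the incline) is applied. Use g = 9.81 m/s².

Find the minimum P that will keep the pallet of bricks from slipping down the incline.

The pallet of bricks tends to slide down (tan θ > μ_s), so at the point of impending slip friction acts up-slope at its limit: f = μ_s N.
Perpendicular to the incline: N = m g cos θ + P sin θ.
Along the incline: P cos θ + μ_s N = m g sin θ, i.e. P cos θ + μ_s (m g cos θ + P sin θ) = m g sin θ.
Solving, P (cos θ + μ_s sin θ) = m g (sin θ − μ_s cos θ), so P = 1830×0.1976/1.092 = 332 N.

P_min ≈ 332 N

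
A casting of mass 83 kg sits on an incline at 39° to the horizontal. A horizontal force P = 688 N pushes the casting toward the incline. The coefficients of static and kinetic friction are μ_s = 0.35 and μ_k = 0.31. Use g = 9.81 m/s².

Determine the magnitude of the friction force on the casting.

f ≈ 22.3 N (down the incline)

Resolve perpendicular to the incline: N = m g cos θ + P sin θ = 83×9.81×cos 39° + 688×sin 39° = 1066 N.
Parallel to the incline: P cos θ − m g sin θ = 534.7 − 512.4 = 22.26 N; the friction needed to balance this is 22.26 N acting down the slope.
The limit of static friction is μ_s N = 373 N.
Since 22.26 N is within the 373 N limit, the casting stays put and friction is exactly 22.3 N.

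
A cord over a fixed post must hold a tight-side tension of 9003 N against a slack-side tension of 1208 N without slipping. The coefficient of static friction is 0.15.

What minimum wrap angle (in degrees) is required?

T₂/T₁ = e^{μβ} → β = ln(T₂/T₁)/μ.
β = ln(9003/1208)/0.15 = 2.009/0.15 = 13.39 rad.
In degrees: β = 13.39 × 180/π = 767°.

β_min ≈ 767°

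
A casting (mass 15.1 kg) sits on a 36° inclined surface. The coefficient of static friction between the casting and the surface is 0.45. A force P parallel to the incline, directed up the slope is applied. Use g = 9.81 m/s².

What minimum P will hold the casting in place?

The casting tends to slide down (tan θ > μ_s), so at the point of impending slip friction acts up-slope at its limit: f = μ_s N.
P is parallel to the surface, so N = m g cos θ = 120 N.
Along the incline: P + μ_s N = m g sin θ, so P = 87.1 − 0.45×120 = 33.1 N.

P_min ≈ 33.1 N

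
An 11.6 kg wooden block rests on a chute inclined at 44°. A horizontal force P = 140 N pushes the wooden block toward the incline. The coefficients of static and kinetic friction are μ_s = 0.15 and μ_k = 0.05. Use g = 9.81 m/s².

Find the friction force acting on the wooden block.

Normal direction: N = m g cos θ + P sin θ = 179.1 N.
Parallel to the incline: P cos θ − m g sin θ = 100.7 − 79.05 = 21.66 N; the friction needed to balance this is 21.66 N acting down the slope.
The limit of static friction is μ_s N = 26.87 N.
Since 21.66 N is within the 26.87 N limit, the wooden block stays put and friction is exactly 21.7 N.

f ≈ 21.7 N (down the incline)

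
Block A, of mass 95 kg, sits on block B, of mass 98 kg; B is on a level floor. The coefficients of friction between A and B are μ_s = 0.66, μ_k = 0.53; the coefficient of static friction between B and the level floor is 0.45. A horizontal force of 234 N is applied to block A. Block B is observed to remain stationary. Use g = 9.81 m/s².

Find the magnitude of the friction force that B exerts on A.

f ≈ 234 N

Normal force at the A–B interface: N₁ = m_A g = 932 N.
So the A–B interface can sustain at most μ_s N₁ = 615.1 N of static friction.
Since P = 234 N ≤ 615.1 N, A does not slip on B; friction on A equals P = 234 N.
By Newton's third law B feels 234 N forward from A. With B stationary, the floor's static friction on B balances it: f₂ = 234 N (well within μ_s(m_A+m_B)g = 852 N).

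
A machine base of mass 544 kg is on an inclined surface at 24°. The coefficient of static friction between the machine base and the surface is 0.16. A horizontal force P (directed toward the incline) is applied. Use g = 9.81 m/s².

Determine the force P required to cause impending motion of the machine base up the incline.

P ≈ 3480 N

At impending motion up the slope, friction acts down-slope at its limit: f = μ_s N.
Perpendicular to the incline: N = m g cos θ + P sin θ.
Along the incline: P cos θ = m g sin θ + μ_s N = m g sin θ + μ_s (m g cos θ + P sin θ).
Solving, P (cos θ − μ_s sin θ) = m g (sin θ + μ_s cos θ), so P = 544×9.81×(sin 24° + 0.16 cos 24°)/(cos 24° − 0.16 sin 24°) = 5340×0.5529/0.8485 = 3480 N.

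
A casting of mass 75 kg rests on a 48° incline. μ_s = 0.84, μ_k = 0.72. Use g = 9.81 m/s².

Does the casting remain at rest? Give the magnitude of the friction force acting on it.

f ≈ 354 N

N = m g cos θ = 492 N.
Down-slope weight component: m g sin θ = 547 N.
μ_s N = 414 N.
547 > 414 N, so it slides; kinetic friction f = μ_k N = 0.72×492 = 354 N.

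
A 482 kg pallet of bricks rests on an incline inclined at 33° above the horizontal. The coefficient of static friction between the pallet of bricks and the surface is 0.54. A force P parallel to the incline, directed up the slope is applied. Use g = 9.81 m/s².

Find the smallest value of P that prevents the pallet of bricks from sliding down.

P_min ≈ 434 N

The pallet of bricks tends to slide down (tan θ > μ_s), so at the point of impending slip friction acts up-slope at its limit: f = μ_s N.
P is parallel to the surface, so N = m g cos θ = 3970 N.
Along the incline: P + μ_s N = m g sin θ, so P = 2580 − 0.54×3970 = 434 N.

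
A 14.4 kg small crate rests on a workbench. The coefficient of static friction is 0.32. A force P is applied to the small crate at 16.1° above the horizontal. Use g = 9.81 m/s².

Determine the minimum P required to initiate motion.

P ≈ 43.1 N

N = m g − P sin α (the pull lifts the small crate).
At impending slip, P cos α = μ_s N = μ_s (m g − P sin α).
Solving: P (cos α + μ_s sin α) = μ_s m g → P = 0.32×141/(cos 16.1° + 0.32 sin 16.1°) = 45.2/1.05 = 43.1 N.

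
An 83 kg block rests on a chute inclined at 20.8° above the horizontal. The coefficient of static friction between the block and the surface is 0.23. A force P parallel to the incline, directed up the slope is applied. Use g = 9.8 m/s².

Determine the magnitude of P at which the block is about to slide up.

P ≈ 464 N

At impending motion up the slope, friction acts down-slope at its limit: f = μ_s N.
P is parallel to the surface, so N = m g cos θ = 760 N.
Along the incline: P = m g sin θ + μ_s N = 289 + 0.23×760 = 464 N.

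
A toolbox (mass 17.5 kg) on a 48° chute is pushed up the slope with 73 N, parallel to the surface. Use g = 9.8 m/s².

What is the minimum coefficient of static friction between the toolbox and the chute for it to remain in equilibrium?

N = m g cos θ = 114.8 N.
Friction must make up the shortfall along the incline: f = m g sin θ − P = 127.4 − 73 = 54.45 N.
At the threshold f = μ_s N, so μ_s,min = 54.45/114.8 = 0.474.

μ_s,min ≈ 0.474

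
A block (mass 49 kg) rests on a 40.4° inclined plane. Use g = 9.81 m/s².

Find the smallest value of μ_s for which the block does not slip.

At the slip threshold m g sin θ = μ_s m g cos θ, so μ_s,min = tan θ.
μ_s,min = tan 40.4° = 0.851.

μ_s,min ≈ 0.851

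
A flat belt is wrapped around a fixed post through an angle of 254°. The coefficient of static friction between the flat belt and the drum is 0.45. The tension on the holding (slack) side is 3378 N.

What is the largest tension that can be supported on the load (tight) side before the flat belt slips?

At impending slip the capstan equation gives T₂/T₁ = e^{μβ} with β in radians.
β = 254° × π/180 = 4.433 rad.
e^{μβ} = e^{0.45×4.433} = 7.352.
T₂ = T₁ · e^{μβ} = 3378 × 7.352 = 24800 N.

T_max ≈ 24800 N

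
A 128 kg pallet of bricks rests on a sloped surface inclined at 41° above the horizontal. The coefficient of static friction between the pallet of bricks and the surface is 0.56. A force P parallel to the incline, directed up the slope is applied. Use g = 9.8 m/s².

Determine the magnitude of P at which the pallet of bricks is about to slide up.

At impending motion up the slope, friction acts down-slope at its limit: f = μ_s N.
P is parallel to the surface, so N = m g cos θ = 947 N.
Along the incline: P = m g sin θ + μ_s N = 823 + 0.56×947 = 1350 N.

P ≈ 1350 N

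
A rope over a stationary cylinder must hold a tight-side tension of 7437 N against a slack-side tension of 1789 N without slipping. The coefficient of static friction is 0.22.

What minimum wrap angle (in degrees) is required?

β_min ≈ 371°

T₂/T₁ = e^{μβ} → β = ln(T₂/T₁)/μ.
β = ln(7437/1789)/0.22 = 1.425/0.22 = 6.476 rad.
In degrees: β = 6.476 × 180/π = 371°.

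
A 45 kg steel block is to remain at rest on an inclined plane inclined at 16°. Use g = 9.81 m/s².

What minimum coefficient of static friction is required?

At the slip threshold m g sin θ = μ_s m g cos θ, so μ_s,min = tan θ.
μ_s,min = tan 16° = 0.287.

μ_s,min ≈ 0.287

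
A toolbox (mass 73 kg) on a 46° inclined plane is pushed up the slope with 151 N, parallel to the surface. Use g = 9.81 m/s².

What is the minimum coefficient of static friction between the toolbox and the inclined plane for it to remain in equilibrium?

μ_s,min ≈ 0.732

N = m g cos θ = 497.5 N.
Friction must make up the shortfall along the incline: f = m g sin θ − P = 515.1 − 151 = 364.1 N.
At the threshold f = μ_s N, so μ_s,min = 364.1/497.5 = 0.732.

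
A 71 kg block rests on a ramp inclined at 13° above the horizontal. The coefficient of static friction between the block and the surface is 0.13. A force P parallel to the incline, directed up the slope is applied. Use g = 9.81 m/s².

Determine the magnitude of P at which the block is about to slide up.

At impending motion up the slope, friction acts down-slope at its limit: f = μ_s N.
P is parallel to the surface, so N = m g cos θ = 679 N.
Along the incline: P = m g sin θ + μ_s N = 157 + 0.13×679 = 245 N.

P ≈ 245 N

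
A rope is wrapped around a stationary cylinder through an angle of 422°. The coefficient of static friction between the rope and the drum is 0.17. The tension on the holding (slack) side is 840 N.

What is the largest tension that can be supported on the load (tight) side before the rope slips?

At impending slip the capstan equation gives T₂/T₁ = e^{μβ} with β in radians.
β = 422° × π/180 = 7.365 rad.
e^{μβ} = e^{0.17×7.365} = 3.498.
T₂ = T₁ · e^{μβ} = 840 × 3.498 = 2940 N.

T_max ≈ 2940 N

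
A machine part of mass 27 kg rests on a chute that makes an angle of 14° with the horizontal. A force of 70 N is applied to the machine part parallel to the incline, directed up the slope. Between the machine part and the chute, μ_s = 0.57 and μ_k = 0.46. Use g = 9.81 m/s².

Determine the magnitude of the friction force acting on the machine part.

Perpendicular to the surface, N = m g cos θ = 27·9.81·cos 14° = 257 N.
For equilibrium along the incline the friction force must supply f = m g sin θ − P = 64.08 − 70 = -5.922 N (positive meaning up-slope).
The static-friction ceiling is μ_s N = 0.57 × 257 = 146.5 N.
Since |-5.922| ≤ 146.5 N, the machine part remains in static equilibrium and friction takes exactly the required value.

f ≈ 5.92 N (down the incline)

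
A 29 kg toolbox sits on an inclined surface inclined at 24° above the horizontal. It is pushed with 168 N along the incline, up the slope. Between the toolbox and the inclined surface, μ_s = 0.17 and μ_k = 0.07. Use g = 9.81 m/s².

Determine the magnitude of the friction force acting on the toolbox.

f ≈ 18.2 N (down the incline)

The normal reaction is N = m g cos θ = 259.9 N.
Parallel to the incline, ΣF = 0 gives f = m g sin θ − P = 115.7 − 168 = -52.29 N (up-slope positive).
The static-friction ceiling is μ_s N = 0.17 × 259.9 = 44.18 N.
|-52.29| exceeds 44.18 N, so the toolbox slips up-slope; friction is kinetic, f = μ_k N = 0.07×259.9 = 18.2 N.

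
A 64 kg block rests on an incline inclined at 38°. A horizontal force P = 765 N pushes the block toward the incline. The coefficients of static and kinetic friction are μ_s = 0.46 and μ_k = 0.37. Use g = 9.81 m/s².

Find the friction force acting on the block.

The horizontal push has a component P sin θ into the surface, so N = m g cos θ + P sin θ = 494.7 + 471 = 965.7 N.
Along the incline, the net driving force (taking up-slope positive) is P cos θ − m g sin θ = 602.8 − 386.5 = 216.3 N, so equilibrium requires friction f = -216.3 N (down-slope).
Maximum static friction: μ_s N = 0.46 × 965.7 = 444.2 N.
|f_req| = 216.3 ≤ 444.2 N → the block is in equilibrium; friction equals the required value.

f ≈ 216 N (down the incline)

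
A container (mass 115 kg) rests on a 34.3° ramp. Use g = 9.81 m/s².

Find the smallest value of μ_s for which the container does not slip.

μ_s,min ≈ 0.682

At the slip threshold m g sin θ = μ_s m g cos θ, so μ_s,min = tan θ.
μ_s,min = tan 34.3° = 0.682.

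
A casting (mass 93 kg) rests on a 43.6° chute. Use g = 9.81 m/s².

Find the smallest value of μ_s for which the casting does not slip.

μ_s,min ≈ 0.952

At the slip threshold m g sin θ = μ_s m g cos θ, so μ_s,min = tan θ.
μ_s,min = tan 43.6° = 0.952.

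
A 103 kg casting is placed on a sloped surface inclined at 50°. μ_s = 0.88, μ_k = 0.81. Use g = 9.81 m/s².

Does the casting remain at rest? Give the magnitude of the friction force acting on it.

N = m g cos θ = 649 N.
Down-slope weight component: m g sin θ = 774 N.
μ_s N = 572 N.
774 > 572 N, so it slides; kinetic friction f = μ_k N = 0.81×649 = 526 N.

f ≈ 526 N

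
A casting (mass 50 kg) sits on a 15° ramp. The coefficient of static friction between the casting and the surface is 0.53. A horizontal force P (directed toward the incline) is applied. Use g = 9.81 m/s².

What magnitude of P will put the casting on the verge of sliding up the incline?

P ≈ 456 N

At impending motion up the slope, friction acts down-slope at its limit: f = μ_s N.
Perpendicular to the incline: N = m g cos θ + P sin θ.
Along the incline: P cos θ = m g sin θ + μ_s N = m g sin θ + μ_s (m g cos θ + P sin θ).
Solving, P (cos θ − μ_s sin θ) = m g (sin θ + μ_s cos θ), so P = 50×9.81×(sin 15° + 0.53 cos 15°)/(cos 15° − 0.53 sin 15°) = 490×0.7708/0.8288 = 456 N.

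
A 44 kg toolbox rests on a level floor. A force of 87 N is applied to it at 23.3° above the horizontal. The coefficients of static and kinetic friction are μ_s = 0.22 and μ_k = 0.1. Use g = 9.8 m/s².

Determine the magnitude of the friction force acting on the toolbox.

Vertical equilibrium gives N = m g − P sin α = 396.8 N.
For equilibrium, f = P cos α = 87×cos 23.3° = 79.9 N.
μ_s N = 0.22 × 396.8 = 87.29 N.
Since 79.9 N does not exceed the limit, the toolbox stays at rest and f = 79.9 N.

f ≈ 79.9 N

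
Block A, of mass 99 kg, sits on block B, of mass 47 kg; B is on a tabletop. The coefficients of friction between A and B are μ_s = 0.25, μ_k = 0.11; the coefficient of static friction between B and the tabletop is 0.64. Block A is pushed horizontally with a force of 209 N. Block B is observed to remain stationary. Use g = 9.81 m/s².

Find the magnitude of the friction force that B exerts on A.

f ≈ 209 N

Normal force at the A–B interface: N₁ = m_A g = 971.2 N.
Maximum static friction on A from B: μ_s N₁ = 0.25×971.2 = 242.8 N.
Since P = 209 N ≤ 242.8 N, A does not slip on B; friction on A equals P = 209 N.
B experiences an equal 209 N forward from A (third law). B is in equilibrium, so the floor supplies f₂ = 209 N of static friction (limit μ_s(m_A+m_B)g = 916.6 N, not exceeded).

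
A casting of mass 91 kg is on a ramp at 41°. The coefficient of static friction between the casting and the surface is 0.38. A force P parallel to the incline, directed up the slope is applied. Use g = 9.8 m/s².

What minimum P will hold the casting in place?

P_min ≈ 329 N

The casting tends to slide down (tan θ > μ_s), so at the point of impending slip friction acts up-slope at its limit: f = μ_s N.
P is parallel to the surface, so N = m g cos θ = 673 N.
Along the incline: P + μ_s N = m g sin θ, so P = 585 − 0.38×673 = 329 N.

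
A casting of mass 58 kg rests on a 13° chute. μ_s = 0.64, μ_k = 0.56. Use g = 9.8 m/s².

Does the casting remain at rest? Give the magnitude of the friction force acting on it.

f ≈ 128 N

N = m g cos θ = 554 N.
Down-slope weight component: m g sin θ = 128 N.
μ_s N = 354 N.
128 ≤ 354 N, so it stays put; friction = 128 N.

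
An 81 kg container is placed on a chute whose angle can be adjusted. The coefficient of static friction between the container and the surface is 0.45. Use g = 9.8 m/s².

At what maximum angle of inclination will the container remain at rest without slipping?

θ_max ≈ 24.2°

At the slip threshold, m g sin θ = μ_s · m g cos θ, so tan θ = μ_s.
θ_max = arctan(0.45) = 24.2°.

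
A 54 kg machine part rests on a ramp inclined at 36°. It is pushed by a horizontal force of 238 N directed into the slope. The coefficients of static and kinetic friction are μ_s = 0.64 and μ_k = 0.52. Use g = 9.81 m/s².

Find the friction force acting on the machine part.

f ≈ 119 N (up the incline)

The horizontal push has a component P sin θ into the surface, so N = m g cos θ + P sin θ = 428.6 + 139.9 = 568.5 N.
Along the incline, the net driving force (taking up-slope positive) is P cos θ − m g sin θ = 192.5 − 311.4 = -118.8 N, so equilibrium requires friction f = 118.8 N (up-slope).
The limit of static friction is μ_s N = 363.8 N.
Since 118.8 N is within the 363.8 N limit, the machine part stays put and friction is exactly 119 N.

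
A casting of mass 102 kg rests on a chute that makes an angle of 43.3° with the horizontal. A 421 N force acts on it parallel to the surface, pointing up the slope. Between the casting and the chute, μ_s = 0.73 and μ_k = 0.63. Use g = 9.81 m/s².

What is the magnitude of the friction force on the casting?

f ≈ 265 N (up the incline)

The normal reaction is N = m g cos θ = 728.2 N.
The friction needed for equilibrium is m g sin θ − P = 686.2 − 421 = 265.2 N, measured positive up-slope.
The static-friction ceiling is μ_s N = 0.73 × 728.2 = 531.6 N.
Since |265.2| ≤ 531.6 N, the casting remains in static equilibrium and friction takes exactly the required value.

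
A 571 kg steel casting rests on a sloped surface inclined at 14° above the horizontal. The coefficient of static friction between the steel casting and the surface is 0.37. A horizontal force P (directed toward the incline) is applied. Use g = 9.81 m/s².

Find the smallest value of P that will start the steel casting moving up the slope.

At impending motion up the slope, friction acts down-slope at its limit: f = μ_s N.
Perpendicular to the incline: N = m g cos θ + P sin θ.
Along the incline: P cos θ = m g sin θ + μ_s N = m g sin θ + μ_s (m g cos θ + P sin θ).
Solving, P (cos θ − μ_s sin θ) = m g (sin θ + μ_s cos θ), so P = 571×9.81×(sin 14° + 0.37 cos 14°)/(cos 14° − 0.37 sin 14°) = 5600×0.6009/0.8808 = 3820 N.

P ≈ 3820 N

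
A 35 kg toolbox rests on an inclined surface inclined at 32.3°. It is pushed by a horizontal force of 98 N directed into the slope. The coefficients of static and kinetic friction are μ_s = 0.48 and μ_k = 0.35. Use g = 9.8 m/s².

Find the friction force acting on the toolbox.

f ≈ 100 N (up the incline)

Resolve perpendicular to the incline: N = m g cos θ + P sin θ = 35×9.8×cos 32.3° + 98×sin 32.3° = 342.3 N.
Parallel to the incline: P cos θ − m g sin θ = 82.84 − 183.3 = -100.4 N; the friction needed to balance this is 100.4 N acting up the slope.
Maximum static friction: μ_s N = 0.48 × 342.3 = 164.3 N.
Since 100.4 N is within the 164.3 N limit, the toolbox stays put and friction is exactly 100 N.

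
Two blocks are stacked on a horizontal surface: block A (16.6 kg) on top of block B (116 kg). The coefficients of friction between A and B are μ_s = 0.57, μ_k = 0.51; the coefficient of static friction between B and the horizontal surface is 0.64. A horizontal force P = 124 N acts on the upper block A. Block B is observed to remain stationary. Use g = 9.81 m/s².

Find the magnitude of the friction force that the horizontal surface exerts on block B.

f ≈ 83.1 N

Between the blocks, N₁ = m_A g = 162.8 N.
So the A–B interface can sustain at most μ_s N₁ = 92.82 N of static friction.
P = 124 N exceeds that limit, so A slips over B and the interface friction becomes kinetic: f₁ = μ_k N₁ = 0.51×162.8 = 83.1 N.
By Newton's third law B feels 83.1 N forward from A. With B stationary, the floor's static friction on B balances it: f₂ = 83.1 N (well within μ_s(m_A+m_B)g = 832.5 N).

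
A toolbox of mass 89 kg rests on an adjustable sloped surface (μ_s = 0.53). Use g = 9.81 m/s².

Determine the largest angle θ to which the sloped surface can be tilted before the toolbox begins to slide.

θ_max ≈ 27.9°

At the slip threshold, m g sin θ = μ_s · m g cos θ, so tan θ = μ_s.
θ_max = arctan(0.53) = 27.9°.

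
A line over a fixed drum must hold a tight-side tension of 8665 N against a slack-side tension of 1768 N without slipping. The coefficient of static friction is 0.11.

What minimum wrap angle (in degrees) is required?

T₂/T₁ = e^{μβ} → β = ln(T₂/T₁)/μ.
β = ln(8665/1768)/0.11 = 1.589/0.11 = 14.45 rad.
In degrees: β = 14.45 × 180/π = 828°.

β_min ≈ 828°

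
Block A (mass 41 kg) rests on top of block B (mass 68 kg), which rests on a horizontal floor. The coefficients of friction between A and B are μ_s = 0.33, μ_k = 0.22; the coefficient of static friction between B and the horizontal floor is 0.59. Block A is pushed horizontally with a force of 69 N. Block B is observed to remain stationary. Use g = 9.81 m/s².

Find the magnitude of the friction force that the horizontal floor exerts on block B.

Between the blocks, N₁ = m_A g = 402.2 N.
So the A–B interface can sustain at most μ_s N₁ = 132.7 N of static friction.
P = 69 N is within that limit, so A and B move together (both at rest); the A–B friction is simply f₁ = P = 69 N.
B experiences an equal 69 N forward from A (third law). B is in equilibrium, so the floor supplies f₂ = 69 N of static friction (limit μ_s(m_A+m_B)g = 630.9 N, not exceeded).

f ≈ 69 N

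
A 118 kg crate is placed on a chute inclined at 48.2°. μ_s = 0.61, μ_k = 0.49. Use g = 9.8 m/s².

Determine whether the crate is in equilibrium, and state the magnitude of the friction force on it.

N = m g cos θ = 771 N.
Down-slope weight component: m g sin θ = 862 N.
μ_s N = 470 N.
862 > 470 N, so it slides; kinetic friction f = μ_k N = 0.49×771 = 378 N.

f ≈ 378 N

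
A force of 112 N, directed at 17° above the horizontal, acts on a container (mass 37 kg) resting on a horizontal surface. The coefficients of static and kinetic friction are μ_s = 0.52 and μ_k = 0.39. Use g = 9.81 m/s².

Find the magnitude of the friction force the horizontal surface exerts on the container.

Vertical equilibrium gives N = m g − P sin α = 330.2 N.
Horizontally, friction must balance P cos α = 107.1 N.
The static-friction limit is μ_s N = 171.7 N.
Since 107.1 N does not exceed the limit, the container stays at rest and f = 107 N.

f ≈ 107 N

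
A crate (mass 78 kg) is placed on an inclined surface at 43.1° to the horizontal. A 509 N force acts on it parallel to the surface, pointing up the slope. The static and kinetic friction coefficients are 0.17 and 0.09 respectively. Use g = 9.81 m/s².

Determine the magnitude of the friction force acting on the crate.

f ≈ 13.8 N (up the incline)

The normal reaction is N = m g cos θ = 558.7 N.
The friction needed for equilibrium is m g sin θ − P = 522.8 − 509 = 13.83 N, measured positive up-slope.
Maximum static friction available: μ_s N = 0.17 × 558.7 = 94.98 N.
Since |13.83| ≤ 94.98 N, the crate remains in static equilibrium and friction takes exactly the required value.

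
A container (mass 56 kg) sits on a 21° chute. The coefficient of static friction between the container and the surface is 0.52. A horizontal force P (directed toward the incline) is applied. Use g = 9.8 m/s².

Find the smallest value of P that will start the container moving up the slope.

At impending motion up the slope, friction acts down-slope at its limit: f = μ_s N.
Perpendicular to the incline: N = m g cos θ + P sin θ.
Along the incline: P cos θ = m g sin θ + μ_s N = m g sin θ + μ_s (m g cos θ + P sin θ).
Solving, P (cos θ − μ_s sin θ) = m g (sin θ + μ_s cos θ), so P = 56×9.8×(sin 21° + 0.52 cos 21°)/(cos 21° − 0.52 sin 21°) = 549×0.8438/0.7472 = 620 N.

P ≈ 620 N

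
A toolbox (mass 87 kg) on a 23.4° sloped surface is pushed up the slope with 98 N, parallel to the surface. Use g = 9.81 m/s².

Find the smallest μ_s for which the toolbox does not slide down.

μ_s,min ≈ 0.308

N = m g cos θ = 783.3 N.
Friction must make up the shortfall along the incline: f = m g sin θ − P = 339 − 98 = 241 N.
At the threshold f = μ_s N, so μ_s,min = 241/783.3 = 0.308.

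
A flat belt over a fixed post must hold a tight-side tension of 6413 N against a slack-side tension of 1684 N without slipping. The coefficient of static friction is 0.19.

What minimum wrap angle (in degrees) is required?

T₂/T₁ = e^{μβ} → β = ln(T₂/T₁)/μ.
β = ln(6413/1684)/0.19 = 1.337/0.19 = 7.038 rad.
In degrees: β = 7.038 × 180/π = 403°.

β_min ≈ 403°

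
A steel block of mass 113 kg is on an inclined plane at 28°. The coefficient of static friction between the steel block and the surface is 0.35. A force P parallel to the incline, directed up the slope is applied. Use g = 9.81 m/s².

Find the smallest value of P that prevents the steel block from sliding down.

The steel block tends to slide down (tan θ > μ_s), so at the point of impending slip friction acts up-slope at its limit: f = μ_s N.
P is parallel to the surface, so N = m g cos θ = 979 N.
Along the incline: P + μ_s N = m g sin θ, so P = 520 − 0.35×979 = 178 N.

P_min ≈ 178 N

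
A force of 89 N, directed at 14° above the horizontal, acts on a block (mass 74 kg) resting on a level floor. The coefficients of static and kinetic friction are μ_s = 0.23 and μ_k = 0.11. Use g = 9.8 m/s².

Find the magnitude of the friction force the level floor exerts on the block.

N = m g − P sin α = 725.2 − 89×sin 14° = 703.7 N.
For equilibrium, f = P cos α = 89×cos 14° = 86.36 N.
μ_s N = 0.23 × 703.7 = 161.8 N.
86.36 ≤ 161.8 N → static; friction equals the required 86.4 N.

f ≈ 86.4 N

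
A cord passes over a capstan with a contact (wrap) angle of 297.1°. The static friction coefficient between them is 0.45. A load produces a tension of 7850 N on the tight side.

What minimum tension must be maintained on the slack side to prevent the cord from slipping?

Capstan equation at impending slip: T_tight/T_slack = e^{μβ}.
β = 297.1° = 5.185 rad; e^{μβ} = e^{0.45×5.185} = 10.31.
T_slack = T_tight / e^{μβ} = 7850 / 10.31 = 761 N.

T_min ≈ 761 N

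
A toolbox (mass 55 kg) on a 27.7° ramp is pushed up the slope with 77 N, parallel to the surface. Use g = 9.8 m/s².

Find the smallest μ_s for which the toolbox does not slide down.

N = m g cos θ = 477.2 N.
Friction must make up the shortfall along the incline: f = m g sin θ − P = 250.5 − 77 = 173.5 N.
At the threshold f = μ_s N, so μ_s,min = 173.5/477.2 = 0.364.

μ_s,min ≈ 0.364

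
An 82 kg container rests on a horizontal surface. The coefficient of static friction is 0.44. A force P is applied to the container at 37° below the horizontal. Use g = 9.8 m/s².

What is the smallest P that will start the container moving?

N = m g + P sin α (the push presses the container into the horizontal surface).
At impending slip, P cos α = μ_s N = μ_s (m g + P sin α).
Solving: P (cos α − μ_s sin α) = μ_s m g → P = 0.44×804/(cos 37° − 0.44 sin 37°) = 354/0.5338 = 662 N.

P ≈ 662 N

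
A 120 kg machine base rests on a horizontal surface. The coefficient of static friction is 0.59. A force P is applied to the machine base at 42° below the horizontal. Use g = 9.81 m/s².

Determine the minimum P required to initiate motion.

N = m g + P sin α (the push presses the machine base into the horizontal surface).
At impending slip, P cos α = μ_s N = μ_s (m g + P sin α).
Solving: P (cos α − μ_s sin α) = μ_s m g → P = 0.59×1180/(cos 42° − 0.59 sin 42°) = 695/0.3484 = 1990 N.

P ≈ 1990 N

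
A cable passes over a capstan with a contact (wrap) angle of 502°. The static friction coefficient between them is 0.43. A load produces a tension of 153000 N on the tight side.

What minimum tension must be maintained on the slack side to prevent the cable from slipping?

T_min ≈ 3540 N

Capstan equation at impending slip: T_tight/T_slack = e^{μβ}.
β = 502° = 8.762 rad; e^{μβ} = e^{0.43×8.762} = 43.27.
T_slack = T_tight / e^{μβ} = 153000 / 43.27 = 3540 N.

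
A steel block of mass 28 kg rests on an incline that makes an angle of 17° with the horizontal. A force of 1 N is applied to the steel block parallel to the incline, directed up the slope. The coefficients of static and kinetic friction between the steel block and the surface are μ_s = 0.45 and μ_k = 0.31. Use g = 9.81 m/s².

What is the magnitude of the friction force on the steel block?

Normal force: N = m g cos θ = 28 × 9.81 × cos 17° = 262.7 N.
The friction needed for equilibrium is m g sin θ − P = 80.31 − 1 = 79.31 N, measured positive up-slope.
Static friction can supply at most μ_s N = 118.2 N.
Since |79.31| ≤ 118.2 N, no slip — friction simply equals what equilibrium demands.

f ≈ 79.3 N (up the incline)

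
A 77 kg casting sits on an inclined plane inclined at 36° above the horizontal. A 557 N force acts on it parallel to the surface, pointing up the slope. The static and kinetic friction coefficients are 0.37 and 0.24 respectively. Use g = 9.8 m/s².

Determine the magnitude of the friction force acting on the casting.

f ≈ 113 N (down the incline)

The normal reaction is N = m g cos θ = 610.5 N.
For equilibrium along the incline the friction force must supply f = m g sin θ − P = 443.5 − 557 = -113.5 N (positive meaning up-slope).
Static friction can supply at most μ_s N = 225.9 N.
Since |-113.5| ≤ 225.9 N, no slip — friction simply equals what equilibrium demands.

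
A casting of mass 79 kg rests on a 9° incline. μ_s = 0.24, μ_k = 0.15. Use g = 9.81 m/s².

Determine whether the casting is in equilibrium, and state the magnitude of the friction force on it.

N = m g cos θ = 765 N.
Down-slope weight component: m g sin θ = 121 N.
μ_s N = 184 N.
121 ≤ 184 N, so it stays put; friction = 121 N.

f ≈ 121 N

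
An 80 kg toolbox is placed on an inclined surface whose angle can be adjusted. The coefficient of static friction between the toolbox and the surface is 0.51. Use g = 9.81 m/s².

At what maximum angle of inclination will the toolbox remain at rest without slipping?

At the slip threshold, m g sin θ = μ_s · m g cos θ, so tan θ = μ_s.
θ_max = arctan(0.51) = 27°.

θ_max ≈ 27°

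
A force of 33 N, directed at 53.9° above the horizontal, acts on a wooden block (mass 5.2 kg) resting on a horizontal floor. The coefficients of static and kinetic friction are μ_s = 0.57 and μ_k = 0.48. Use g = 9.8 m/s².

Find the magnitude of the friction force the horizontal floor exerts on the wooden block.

N = m g − P sin α = 50.96 − 33×sin 53.9° = 24.3 N.
For equilibrium, f = P cos α = 33×cos 53.9° = 19.44 N.
μ_s N = 0.57 × 24.3 = 13.85 N.
19.44 > 13.85 N → the wooden block slides; f = μ_k N = 0.48×24.3 = 11.7 N.

f ≈ 11.7 N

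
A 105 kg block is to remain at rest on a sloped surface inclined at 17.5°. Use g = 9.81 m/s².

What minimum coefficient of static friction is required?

μ_s,min ≈ 0.315

At the slip threshold m g sin θ = μ_s m g cos θ, so μ_s,min = tan θ.
μ_s,min = tan 17.5° = 0.315.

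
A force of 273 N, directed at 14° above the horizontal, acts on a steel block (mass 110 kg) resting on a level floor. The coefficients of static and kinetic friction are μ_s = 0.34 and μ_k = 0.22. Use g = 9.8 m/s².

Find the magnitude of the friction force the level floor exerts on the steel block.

N = m g − P sin α = 1078 − 273×sin 14° = 1012 N.
For equilibrium, f = P cos α = 273×cos 14° = 264.9 N.
μ_s N = 0.34 × 1012 = 344.1 N.
264.9 ≤ 344.1 N → static; friction equals the required 265 N.

f ≈ 265 N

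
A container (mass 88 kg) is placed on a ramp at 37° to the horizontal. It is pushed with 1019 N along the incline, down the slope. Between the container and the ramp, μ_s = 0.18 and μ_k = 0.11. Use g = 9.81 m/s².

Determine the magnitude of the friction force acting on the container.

f ≈ 75.8 N (up the incline)

The normal reaction is N = m g cos θ = 689.4 N.
For equilibrium along the incline the friction force must supply f = m g sin θ + P = 519.5 + 1019 = 1539 N (positive meaning up-slope).
The static-friction ceiling is μ_s N = 0.18 × 689.4 = 124.1 N.
|1539| exceeds 124.1 N, so the container slips down-slope; friction is kinetic, f = μ_k N = 0.11×689.4 = 75.8 N.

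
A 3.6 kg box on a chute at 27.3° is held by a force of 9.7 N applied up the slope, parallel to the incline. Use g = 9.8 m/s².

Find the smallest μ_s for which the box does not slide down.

N = m g cos θ = 31.35 N.
Friction must make up the shortfall along the incline: f = m g sin θ − P = 16.18 − 9.7 = 6.481 N.
At the threshold f = μ_s N, so μ_s,min = 6.481/31.35 = 0.207.

μ_s,min ≈ 0.207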